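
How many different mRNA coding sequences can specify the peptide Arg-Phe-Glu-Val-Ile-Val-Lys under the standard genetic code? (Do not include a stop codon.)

2304

Arg: 6 codons.
Phe: 2 codons.
Glu: 2 codons.
Val: 4 codons.
Ile: 3 codons.
Val: 4 codons.
Lys: 2 codons.
6 × 2 × 2 × 4 × 3 × 4 × 2 = 2304.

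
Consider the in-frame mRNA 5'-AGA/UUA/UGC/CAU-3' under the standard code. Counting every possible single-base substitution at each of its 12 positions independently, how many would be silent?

6

Codon 1 (AGA, Arg): 2 synonymous substitutions.
Codon 2 (UUA, Leu): 2 synonymous substitutions.
Codon 3 (UGC, Cys): 1 synonymous substitution.
Codon 4 (CAU, His): 1 synonymous substitution.
Total: 2 + 2 + 1 + 1 = 6.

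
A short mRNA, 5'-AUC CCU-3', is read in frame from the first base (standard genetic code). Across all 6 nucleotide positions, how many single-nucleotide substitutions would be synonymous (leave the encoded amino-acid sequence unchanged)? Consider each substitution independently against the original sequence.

5

Codon 1 (AUC, Ile): 2 synonymous substitutions.
Codon 2 (CCU, Pro): 3 synonymous substitutions.
Total: 2 + 3 = 5.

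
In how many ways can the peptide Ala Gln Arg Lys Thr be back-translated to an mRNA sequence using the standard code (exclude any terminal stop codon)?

Ala: 4 codons.
Gln: 2 codons.
Arg: 6 codons.
Lys: 2 codons.
Thr: 4 codons.
4 × 2 × 6 × 2 × 4 = 384.

384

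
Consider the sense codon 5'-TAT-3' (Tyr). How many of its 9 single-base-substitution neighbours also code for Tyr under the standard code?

1

Position 1: none → 0 synonymous.
Position 2: none → 0 synonymous.
Position 3: TAC → 1 synonymous.
Total: 0 + 0 + 1 = 1.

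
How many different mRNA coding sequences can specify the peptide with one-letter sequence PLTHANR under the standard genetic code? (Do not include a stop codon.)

Pro: 4 codons.
Leu: 6 codons.
Thr: 4 codons.
His: 2 codons.
Ala: 4 codons.
Asn: 2 codons.
Arg: 6 codons.
4 × 6 × 4 × 2 × 4 × 2 × 6 = 9216.

9216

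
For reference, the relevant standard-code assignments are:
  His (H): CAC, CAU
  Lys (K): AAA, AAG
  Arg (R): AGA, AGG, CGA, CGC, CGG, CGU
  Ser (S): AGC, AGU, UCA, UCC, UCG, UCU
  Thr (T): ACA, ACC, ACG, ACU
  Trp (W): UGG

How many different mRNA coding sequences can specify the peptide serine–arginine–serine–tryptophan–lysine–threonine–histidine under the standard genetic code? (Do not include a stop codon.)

Ser: 6 codons.
Arg: 6 codons.
Ser: 6 codons.
Trp: 1 codon.
Lys: 2 codons.
Thr: 4 codons.
His: 2 codons.
6 × 6 × 6 × 1 × 2 × 4 × 2 = 3456.

3456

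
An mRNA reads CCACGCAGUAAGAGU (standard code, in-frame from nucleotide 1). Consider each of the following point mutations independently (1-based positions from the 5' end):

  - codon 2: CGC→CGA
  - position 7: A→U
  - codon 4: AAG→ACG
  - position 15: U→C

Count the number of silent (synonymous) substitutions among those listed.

2

Codon 2: CGC (Arg) → CGA (Arg) — synonymous.
Codon 3: AGU (Ser) → UGU (Cys) — missense.
Codon 4: AAG (Lys) → ACG (Thr) — missense.
Codon 5: AGU (Ser) → AGC (Ser) — synonymous.
Synonymous: 2 of 4.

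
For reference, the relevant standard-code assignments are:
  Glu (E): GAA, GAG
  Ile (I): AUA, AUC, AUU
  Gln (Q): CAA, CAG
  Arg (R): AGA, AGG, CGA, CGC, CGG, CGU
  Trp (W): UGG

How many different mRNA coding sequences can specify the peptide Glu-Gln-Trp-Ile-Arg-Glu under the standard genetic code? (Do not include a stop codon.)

Glu: 2 codons.
Gln: 2 codons.
Trp: 1 codon.
Ile: 3 codons.
Arg: 6 codons.
Glu: 2 codons.
2 × 2 × 1 × 3 × 6 × 2 = 144.

144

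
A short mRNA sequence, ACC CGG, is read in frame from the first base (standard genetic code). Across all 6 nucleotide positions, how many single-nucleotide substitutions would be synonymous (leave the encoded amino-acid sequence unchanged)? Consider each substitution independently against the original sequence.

7

Codon 1 (ACC, Thr): 3 synonymous substitutions.
Codon 2 (CGG, Arg): 4 synonymous substitutions.
Total: 3 + 4 = 7.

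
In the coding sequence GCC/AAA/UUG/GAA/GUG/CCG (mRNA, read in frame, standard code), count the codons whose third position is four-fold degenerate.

Codon 1 GCC (Ala): third position 4-fold.
Codon 2 AAA (Lys): third position 2-fold.
Codon 3 UUG (Leu): third position 2-fold.
Codon 4 GAA (Glu): third position 2-fold.
Codon 5 GUG (Val): third position 4-fold.
Codon 6 CCG (Pro): third position 4-fold.
Four-fold degenerate third positions: 3.

3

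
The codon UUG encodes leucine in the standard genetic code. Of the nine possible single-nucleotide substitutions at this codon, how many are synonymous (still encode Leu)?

Position 1: CUG → 1 synonymous.
Position 2: none → 0 synonymous.
Position 3: UUA → 1 synonymous.
Total: 1 + 0 + 1 = 2.

2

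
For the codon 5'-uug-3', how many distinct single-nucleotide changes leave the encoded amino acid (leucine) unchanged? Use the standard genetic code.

2

Position 1: CUG → 1 synonymous.
Position 2: none → 0 synonymous.
Position 3: UUA → 1 synonymous.
Total: 1 + 0 + 1 = 2.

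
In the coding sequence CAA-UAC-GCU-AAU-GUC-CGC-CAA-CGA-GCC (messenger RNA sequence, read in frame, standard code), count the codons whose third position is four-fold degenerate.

5

Codon 1 CAA (Gln): third position 2-fold.
Codon 2 UAC (Tyr): third position 2-fold.
Codon 3 GCU (Ala): third position 4-fold.
Codon 4 AAU (Asn): third position 2-fold.
Codon 5 GUC (Val): third position 4-fold.
Codon 6 CGC (Arg): third position 4-fold.
Codon 7 CAA (Gln): third position 2-fold.
Codon 8 CGA (Arg): third position 4-fold.
Codon 9 GCC (Ala): third position 4-fold.
Four-fold degenerate third positions: 5.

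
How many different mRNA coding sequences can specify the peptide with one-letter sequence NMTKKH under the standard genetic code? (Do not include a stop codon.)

Asn: 2 codons.
Met: 1 codon.
Thr: 4 codons.
Lys: 2 codons.
Lys: 2 codons.
His: 2 codons.
2 × 1 × 4 × 2 × 2 × 2 = 64.

64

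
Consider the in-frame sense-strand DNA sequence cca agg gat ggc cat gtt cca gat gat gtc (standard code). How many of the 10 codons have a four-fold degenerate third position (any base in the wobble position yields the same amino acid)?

Codon 1 CCA (Pro): third position 4-fold.
Codon 2 AGG (Arg): third position 2-fold.
Codon 3 GAT (Asp): third position 2-fold.
Codon 4 GGC (Gly): third position 4-fold.
Codon 5 CAT (His): third position 2-fold.
Codon 6 GTT (Val): third position 4-fold.
Codon 7 CCA (Pro): third position 4-fold.
Codon 8 GAT (Asp): third position 2-fold.
Codon 9 GAT (Asp): third position 2-fold.
Codon 10 GTC (Val): third position 4-fold.
Four-fold degenerate third positions: 5.

5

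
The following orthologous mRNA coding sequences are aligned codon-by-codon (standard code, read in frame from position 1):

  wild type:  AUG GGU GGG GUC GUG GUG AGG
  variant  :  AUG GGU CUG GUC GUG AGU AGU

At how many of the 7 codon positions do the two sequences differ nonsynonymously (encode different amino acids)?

3

Codon 1: AUG Met / AUG Met — identical.
Codon 2: GGU Gly / GGU Gly — identical.
Codon 3: GGG Gly / CUG Leu — nonsynonymous.
Codon 4: GUC Val / GUC Val — identical.
Codon 5: GUG Val / GUG Val — identical.
Codon 6: GUG Val / AGU Ser — nonsynonymous.
Codon 7: AGG Arg / AGU Ser — nonsynonymous.
Nonsynonymous differences: 3.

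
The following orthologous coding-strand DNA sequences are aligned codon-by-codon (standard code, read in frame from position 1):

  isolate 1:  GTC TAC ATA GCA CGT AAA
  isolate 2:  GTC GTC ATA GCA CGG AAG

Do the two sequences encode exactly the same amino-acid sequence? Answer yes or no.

no

Codon 1: GTC Val / GTC Val — identical.
Codon 2: TAC Tyr / GTC Val — nonsynonymous.
Codon 3: ATA Ile / ATA Ile — identical.
Codon 4: GCA Ala / GCA Ala — identical.
Codon 5: CGT Arg / CGG Arg — synonymous.
Codon 6: AAA Lys / AAG Lys — synonymous.
Nonsynonymous differences: 1 → different protein.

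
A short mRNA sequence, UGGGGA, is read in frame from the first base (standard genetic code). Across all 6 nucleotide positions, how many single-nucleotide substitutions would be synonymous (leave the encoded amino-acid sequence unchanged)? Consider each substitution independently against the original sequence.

3

Codon 1 (UGG, Trp): 0 synonymous substitutions.
Codon 2 (GGA, Gly): 3 synonymous substitutions.
Total: 0 + 3 = 3.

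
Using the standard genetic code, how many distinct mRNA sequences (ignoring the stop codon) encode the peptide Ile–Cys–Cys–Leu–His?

Ile: 3 codons.
Cys: 2 codons.
Cys: 2 codons.
Leu: 6 codons.
His: 2 codons.
3 × 2 × 2 × 6 × 2 = 144.

144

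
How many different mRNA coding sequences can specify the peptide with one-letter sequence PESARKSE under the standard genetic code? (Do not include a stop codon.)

Pro: 4 codons.
Glu: 2 codons.
Ser: 6 codons.
Ala: 4 codons.
Arg: 6 codons.
Lys: 2 codons.
Ser: 6 codons.
Glu: 2 codons.
4 × 2 × 6 × 4 × 6 × 2 × 6 × 2 = 27648.

27648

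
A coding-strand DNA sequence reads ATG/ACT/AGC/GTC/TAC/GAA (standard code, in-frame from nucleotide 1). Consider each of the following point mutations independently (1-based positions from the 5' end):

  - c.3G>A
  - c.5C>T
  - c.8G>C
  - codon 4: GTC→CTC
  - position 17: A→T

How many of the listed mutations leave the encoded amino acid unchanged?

0

Codon 1: ATG (Met) → ATA (Ile) — missense.
Codon 2: ACT (Thr) → ATT (Ile) — missense.
Codon 3: AGC (Ser) → ACC (Thr) — missense.
Codon 4: GTC (Val) → CTC (Leu) — missense.
Codon 6: GAA (Glu) → GTA (Val) — missense.
Synonymous: 0 of 5.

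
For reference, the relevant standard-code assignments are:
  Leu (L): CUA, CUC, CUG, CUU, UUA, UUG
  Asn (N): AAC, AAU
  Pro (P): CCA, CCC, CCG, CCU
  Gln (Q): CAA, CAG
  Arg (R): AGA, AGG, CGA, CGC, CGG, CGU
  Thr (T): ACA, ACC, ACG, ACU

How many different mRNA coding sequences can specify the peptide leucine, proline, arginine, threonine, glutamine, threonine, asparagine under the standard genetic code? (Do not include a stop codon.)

Leu: 6 codons.
Pro: 4 codons.
Arg: 6 codons.
Thr: 4 codons.
Gln: 2 codons.
Thr: 4 codons.
Asn: 2 codons.
6 × 4 × 6 × 4 × 2 × 4 × 2 = 9216.

9216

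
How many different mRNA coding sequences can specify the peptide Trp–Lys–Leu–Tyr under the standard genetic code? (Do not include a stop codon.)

24

Trp: 1 codon.
Lys: 2 codons.
Leu: 6 codons.
Tyr: 2 codons.
1 × 2 × 6 × 2 = 24.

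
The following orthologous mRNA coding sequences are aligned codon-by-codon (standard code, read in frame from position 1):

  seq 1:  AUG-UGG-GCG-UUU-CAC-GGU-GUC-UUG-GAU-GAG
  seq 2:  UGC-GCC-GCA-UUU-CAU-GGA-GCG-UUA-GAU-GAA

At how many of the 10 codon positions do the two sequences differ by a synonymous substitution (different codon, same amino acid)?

5

Codon 1: AUG Met / UGC Cys — nonsynonymous.
Codon 2: UGG Trp / GCC Ala — nonsynonymous.
Codon 3: GCG Ala / GCA Ala — synonymous.
Codon 4: UUU Phe / UUU Phe — identical.
Codon 5: CAC His / CAU His — synonymous.
Codon 6: GGU Gly / GGA Gly — synonymous.
Codon 7: GUC Val / GCG Ala — nonsynonymous.
Codon 8: UUG Leu / UUA Leu — synonymous.
Codon 9: GAU Asp / GAU Asp — identical.
Codon 10: GAG Glu / GAA Glu — synonymous.
Synonymous differences: 5.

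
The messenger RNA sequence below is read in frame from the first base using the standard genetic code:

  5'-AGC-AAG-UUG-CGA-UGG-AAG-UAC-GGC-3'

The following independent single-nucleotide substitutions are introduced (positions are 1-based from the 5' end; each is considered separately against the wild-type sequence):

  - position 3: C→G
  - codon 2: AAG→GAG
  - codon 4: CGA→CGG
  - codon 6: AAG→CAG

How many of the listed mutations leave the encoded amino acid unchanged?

Codon 1: AGC (Ser) → AGG (Arg) — missense.
Codon 2: AAG (Lys) → GAG (Glu) — missense.
Codon 4: CGA (Arg) → CGG (Arg) — synonymous.
Codon 6: AAG (Lys) → CAG (Gln) — missense.
Synonymous: 1 of 4.

1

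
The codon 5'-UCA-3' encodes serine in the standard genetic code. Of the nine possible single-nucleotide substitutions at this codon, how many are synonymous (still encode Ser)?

Position 1: none → 0 synonymous.
Position 2: none → 0 synonymous.
Position 3: UCU, UCC, UCG → 3 synonymous.
Total: 0 + 0 + 3 = 3.

3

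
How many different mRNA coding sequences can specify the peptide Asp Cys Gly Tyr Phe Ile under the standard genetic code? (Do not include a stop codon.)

Asp: 2 codons.
Cys: 2 codons.
Gly: 4 codons.
Tyr: 2 codons.
Phe: 2 codons.
Ile: 3 codons.
2 × 2 × 4 × 2 × 2 × 3 = 192.

192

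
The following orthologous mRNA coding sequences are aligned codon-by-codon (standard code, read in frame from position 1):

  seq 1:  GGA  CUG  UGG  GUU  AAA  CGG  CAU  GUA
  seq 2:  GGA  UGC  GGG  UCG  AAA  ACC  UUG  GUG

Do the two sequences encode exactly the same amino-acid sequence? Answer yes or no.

Codon 1: GGA Gly / GGA Gly — identical.
Codon 2: CUG Leu / UGC Cys — nonsynonymous.
Codon 3: UGG Trp / GGG Gly — nonsynonymous.
Codon 4: GUU Val / UCG Ser — nonsynonymous.
Codon 5: AAA Lys / AAA Lys — identical.
Codon 6: CGG Arg / ACC Thr — nonsynonymous.
Codon 7: CAU His / UUG Leu — nonsynonymous.
Codon 8: GUA Val / GUG Val — synonymous.
Nonsynonymous differences: 5 → different protein.

no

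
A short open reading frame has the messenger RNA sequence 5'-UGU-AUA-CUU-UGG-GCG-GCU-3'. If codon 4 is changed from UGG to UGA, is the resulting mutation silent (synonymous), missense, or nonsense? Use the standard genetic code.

nonsense

Position 12 falls in codon 4: UGG → Trp.
After the substitution the codon is UGA → Stop.
The new codon is a stop codon, so this is a nonsense mutation.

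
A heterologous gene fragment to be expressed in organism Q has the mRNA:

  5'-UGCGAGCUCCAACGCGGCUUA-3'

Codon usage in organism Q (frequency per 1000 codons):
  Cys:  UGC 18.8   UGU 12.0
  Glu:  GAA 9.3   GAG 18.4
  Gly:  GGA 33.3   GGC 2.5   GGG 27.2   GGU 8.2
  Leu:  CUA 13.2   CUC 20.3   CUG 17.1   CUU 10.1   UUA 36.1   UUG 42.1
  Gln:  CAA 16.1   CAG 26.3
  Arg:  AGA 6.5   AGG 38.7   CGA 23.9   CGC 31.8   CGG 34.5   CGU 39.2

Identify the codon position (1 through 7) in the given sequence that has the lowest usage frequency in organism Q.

Codon 1 UGC (Cys): 18.8 per 1000.
Codon 2 GAG (Glu): 18.4 per 1000.
Codon 3 CUC (Leu): 20.3 per 1000.
Codon 4 CAA (Gln): 16.1 per 1000.
Codon 5 CGC (Arg): 31.8 per 1000.
Codon 6 GGC (Gly): 2.5 per 1000.
Codon 7 UUA (Leu): 36.1 per 1000.
Lowest frequency is 2.5 at codon 6.

6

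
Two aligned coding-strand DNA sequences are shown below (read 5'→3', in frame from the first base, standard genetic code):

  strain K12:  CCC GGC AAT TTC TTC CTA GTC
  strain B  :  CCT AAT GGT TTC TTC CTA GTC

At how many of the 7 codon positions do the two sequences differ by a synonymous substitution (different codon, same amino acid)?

1

Codon 1: CCC Pro / CCT Pro — synonymous.
Codon 2: GGC Gly / AAT Asn — nonsynonymous.
Codon 3: AAT Asn / GGT Gly — nonsynonymous.
Codon 4: TTC Phe / TTC Phe — identical.
Codon 5: TTC Phe / TTC Phe — identical.
Codon 6: CTA Leu / CTA Leu — identical.
Codon 7: GTC Val / GTC Val — identical.
Synonymous differences: 1.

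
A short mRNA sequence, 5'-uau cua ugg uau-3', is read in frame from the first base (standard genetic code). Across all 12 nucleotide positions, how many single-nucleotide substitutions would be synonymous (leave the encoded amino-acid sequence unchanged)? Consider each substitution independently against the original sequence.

6

Codon 1 (UAU, Tyr): 1 synonymous substitution.
Codon 2 (CUA, Leu): 4 synonymous substitutions.
Codon 3 (UGG, Trp): 0 synonymous substitutions.
Codon 4 (UAU, Tyr): 1 synonymous substitution.
Total: 1 + 4 + 0 + 1 = 6.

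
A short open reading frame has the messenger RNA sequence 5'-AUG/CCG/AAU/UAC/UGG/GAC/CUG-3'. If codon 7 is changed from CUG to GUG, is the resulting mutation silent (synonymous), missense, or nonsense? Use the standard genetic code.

missense

Position 19 falls in codon 7: CUG → Leu.
After the substitution the codon is GUG → Val.
Leu ≠ Val, so this is a missense mutation.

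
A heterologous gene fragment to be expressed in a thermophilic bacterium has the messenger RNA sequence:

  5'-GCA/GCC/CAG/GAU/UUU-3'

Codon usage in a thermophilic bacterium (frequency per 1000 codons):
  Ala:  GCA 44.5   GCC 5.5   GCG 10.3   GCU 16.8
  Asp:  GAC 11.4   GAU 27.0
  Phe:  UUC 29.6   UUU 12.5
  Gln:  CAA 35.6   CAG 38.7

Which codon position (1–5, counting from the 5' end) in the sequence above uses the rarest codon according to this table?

2

Codon 1 GCA (Ala): 44.5 per 1000.
Codon 2 GCC (Ala): 5.5 per 1000.
Codon 3 CAG (Gln): 38.7 per 1000.
Codon 4 GAU (Asp): 27.0 per 1000.
Codon 5 UUU (Phe): 12.5 per 1000.
Lowest frequency is 5.5 at codon 2.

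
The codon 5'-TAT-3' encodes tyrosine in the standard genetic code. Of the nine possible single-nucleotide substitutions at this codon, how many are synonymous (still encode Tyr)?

Position 1: none → 0 synonymous.
Position 2: none → 0 synonymous.
Position 3: TAC → 1 synonymous.
Total: 0 + 0 + 1 = 1.

1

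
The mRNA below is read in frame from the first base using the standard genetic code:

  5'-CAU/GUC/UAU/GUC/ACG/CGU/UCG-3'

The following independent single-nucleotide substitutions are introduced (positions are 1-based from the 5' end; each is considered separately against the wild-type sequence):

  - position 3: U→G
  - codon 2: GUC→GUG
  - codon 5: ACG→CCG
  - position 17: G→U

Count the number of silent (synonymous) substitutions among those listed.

Codon 1: CAU (His) → CAG (Gln) — missense.
Codon 2: GUC (Val) → GUG (Val) — synonymous.
Codon 5: ACG (Thr) → CCG (Pro) — missense.
Codon 6: CGU (Arg) → CUU (Leu) — missense.
Synonymous: 1 of 4.

1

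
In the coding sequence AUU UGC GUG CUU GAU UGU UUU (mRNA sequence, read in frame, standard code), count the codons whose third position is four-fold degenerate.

Codon 1 AUU (Ile): third position 3-fold.
Codon 2 UGC (Cys): third position 2-fold.
Codon 3 GUG (Val): third position 4-fold.
Codon 4 CUU (Leu): third position 4-fold.
Codon 5 GAU (Asp): third position 2-fold.
Codon 6 UGU (Cys): third position 2-fold.
Codon 7 UUU (Phe): third position 2-fold.
Four-fold degenerate third positions: 2.

2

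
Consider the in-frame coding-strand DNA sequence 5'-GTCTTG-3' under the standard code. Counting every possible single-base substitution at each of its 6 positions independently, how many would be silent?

Codon 1 (GTC, Val): 3 synonymous substitutions.
Codon 2 (TTG, Leu): 2 synonymous substitutions.
Total: 3 + 2 = 5.

5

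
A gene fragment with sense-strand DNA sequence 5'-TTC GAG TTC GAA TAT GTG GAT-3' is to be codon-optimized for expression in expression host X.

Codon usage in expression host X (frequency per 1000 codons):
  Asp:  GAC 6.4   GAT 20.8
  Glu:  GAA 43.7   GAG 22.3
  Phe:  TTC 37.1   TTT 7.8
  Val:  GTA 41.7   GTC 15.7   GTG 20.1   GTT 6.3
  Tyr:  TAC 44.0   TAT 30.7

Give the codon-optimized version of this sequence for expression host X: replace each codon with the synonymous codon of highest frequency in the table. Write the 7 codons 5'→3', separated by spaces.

TTC GAA TTC GAA TAC GTA GAT

Codon 1 (Phe): best is TTC at 37.1.
Codon 2 (Glu): best is GAA at 43.7.
Codon 3 (Phe): best is TTC at 37.1.
Codon 4 (Glu): best is GAA at 43.7.
Codon 5 (Tyr): best is TAC at 44.0.
Codon 6 (Val): best is GTA at 41.7.
Codon 7 (Asp): best is GAT at 20.8.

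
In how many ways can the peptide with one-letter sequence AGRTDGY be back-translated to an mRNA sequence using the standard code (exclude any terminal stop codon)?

6144

Ala: 4 codons.
Gly: 4 codons.
Arg: 6 codons.
Thr: 4 codons.
Asp: 2 codons.
Gly: 4 codons.
Tyr: 2 codons.
4 × 4 × 6 × 4 × 2 × 4 × 2 = 6144.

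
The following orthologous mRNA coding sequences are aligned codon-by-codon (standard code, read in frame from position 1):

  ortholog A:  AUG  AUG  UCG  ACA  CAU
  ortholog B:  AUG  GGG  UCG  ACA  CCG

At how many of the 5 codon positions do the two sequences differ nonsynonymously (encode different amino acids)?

2

Codon 1: AUG Met / AUG Met — identical.
Codon 2: AUG Met / GGG Gly — nonsynonymous.
Codon 3: UCG Ser / UCG Ser — identical.
Codon 4: ACA Thr / ACA Thr — identical.
Codon 5: CAU His / CCG Pro — nonsynonymous.
Nonsynonymous differences: 2.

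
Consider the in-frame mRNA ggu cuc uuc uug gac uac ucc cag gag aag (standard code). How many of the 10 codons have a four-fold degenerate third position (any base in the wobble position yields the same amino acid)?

3

Codon 1 GGU (Gly): third position 4-fold.
Codon 2 CUC (Leu): third position 4-fold.
Codon 3 UUC (Phe): third position 2-fold.
Codon 4 UUG (Leu): third position 2-fold.
Codon 5 GAC (Asp): third position 2-fold.
Codon 6 UAC (Tyr): third position 2-fold.
Codon 7 UCC (Ser): third position 4-fold.
Codon 8 CAG (Gln): third position 2-fold.
Codon 9 GAG (Glu): third position 2-fold.
Codon 10 AAG (Lys): third position 2-fold.
Four-fold degenerate third positions: 3.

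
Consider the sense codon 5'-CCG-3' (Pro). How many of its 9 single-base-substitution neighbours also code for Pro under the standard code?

3

Position 1: none → 0 synonymous.
Position 2: none → 0 synonymous.
Position 3: CCT, CCC, CCA → 3 synonymous.
Total: 0 + 0 + 3 = 3.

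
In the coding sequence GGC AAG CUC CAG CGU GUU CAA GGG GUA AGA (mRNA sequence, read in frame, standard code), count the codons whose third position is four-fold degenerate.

6

Codon 1 GGC (Gly): third position 4-fold.
Codon 2 AAG (Lys): third position 2-fold.
Codon 3 CUC (Leu): third position 4-fold.
Codon 4 CAG (Gln): third position 2-fold.
Codon 5 CGU (Arg): third position 4-fold.
Codon 6 GUU (Val): third position 4-fold.
Codon 7 CAA (Gln): third position 2-fold.
Codon 8 GGG (Gly): third position 4-fold.
Codon 9 GUA (Val): third position 4-fold.
Codon 10 AGA (Arg): third position 2-fold.
Four-fold degenerate third positions: 6.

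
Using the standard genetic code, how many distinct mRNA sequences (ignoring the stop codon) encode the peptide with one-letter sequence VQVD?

64

Val: 4 codons.
Gln: 2 codons.
Val: 4 codons.
Asp: 2 codons.
4 × 2 × 4 × 2 = 64.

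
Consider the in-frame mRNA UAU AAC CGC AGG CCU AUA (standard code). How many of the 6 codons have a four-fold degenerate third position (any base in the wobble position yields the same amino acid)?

2

Codon 1 UAU (Tyr): third position 2-fold.
Codon 2 AAC (Asn): third position 2-fold.
Codon 3 CGC (Arg): third position 4-fold.
Codon 4 AGG (Arg): third position 2-fold.
Codon 5 CCU (Pro): third position 4-fold.
Codon 6 AUA (Ile): third position 3-fold.
Four-fold degenerate third positions: 2.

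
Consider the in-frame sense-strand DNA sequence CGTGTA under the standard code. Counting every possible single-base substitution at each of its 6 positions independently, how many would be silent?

Codon 1 (CGT, Arg): 3 synonymous substitutions.
Codon 2 (GTA, Val): 3 synonymous substitutions.
Total: 3 + 3 = 6.

6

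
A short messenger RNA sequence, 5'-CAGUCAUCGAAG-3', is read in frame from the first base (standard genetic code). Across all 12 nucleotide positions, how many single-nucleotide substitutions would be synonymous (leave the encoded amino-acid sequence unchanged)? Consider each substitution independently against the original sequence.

8

Codon 1 (CAG, Gln): 1 synonymous substitution.
Codon 2 (UCA, Ser): 3 synonymous substitutions.
Codon 3 (UCG, Ser): 3 synonymous substitutions.
Codon 4 (AAG, Lys): 1 synonymous substitution.
Total: 1 + 3 + 3 + 1 = 8.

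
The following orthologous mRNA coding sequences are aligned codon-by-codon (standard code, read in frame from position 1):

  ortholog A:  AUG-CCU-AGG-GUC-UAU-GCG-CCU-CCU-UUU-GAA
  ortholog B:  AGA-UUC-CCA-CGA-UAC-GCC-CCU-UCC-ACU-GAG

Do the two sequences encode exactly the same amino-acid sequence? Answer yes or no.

no

Codon 1: AUG Met / AGA Arg — nonsynonymous.
Codon 2: CCU Pro / UUC Phe — nonsynonymous.
Codon 3: AGG Arg / CCA Pro — nonsynonymous.
Codon 4: GUC Val / CGA Arg — nonsynonymous.
Codon 5: UAU Tyr / UAC Tyr — synonymous.
Codon 6: GCG Ala / GCC Ala — synonymous.
Codon 7: CCU Pro / CCU Pro — identical.
Codon 8: CCU Pro / UCC Ser — nonsynonymous.
Codon 9: UUU Phe / ACU Thr — nonsynonymous.
Codon 10: GAA Glu / GAG Glu — synonymous.
Nonsynonymous differences: 6 → different protein.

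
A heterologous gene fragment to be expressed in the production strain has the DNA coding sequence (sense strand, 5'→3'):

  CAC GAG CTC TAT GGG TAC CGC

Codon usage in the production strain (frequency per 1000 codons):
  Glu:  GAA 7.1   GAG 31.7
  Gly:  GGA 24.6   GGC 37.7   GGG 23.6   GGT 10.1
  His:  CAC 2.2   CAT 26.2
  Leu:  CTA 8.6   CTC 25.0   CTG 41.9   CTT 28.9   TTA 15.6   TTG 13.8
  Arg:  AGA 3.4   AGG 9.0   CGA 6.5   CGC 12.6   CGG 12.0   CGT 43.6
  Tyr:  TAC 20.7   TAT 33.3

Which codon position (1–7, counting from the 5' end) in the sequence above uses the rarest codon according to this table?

1

Codon 1 CAC (His): 2.2 per 1000.
Codon 2 GAG (Glu): 31.7 per 1000.
Codon 3 CTC (Leu): 25.0 per 1000.
Codon 4 TAT (Tyr): 33.3 per 1000.
Codon 5 GGG (Gly): 23.6 per 1000.
Codon 6 TAC (Tyr): 20.7 per 1000.
Codon 7 CGC (Arg): 12.6 per 1000.
Lowest frequency is 2.2 at codon 1.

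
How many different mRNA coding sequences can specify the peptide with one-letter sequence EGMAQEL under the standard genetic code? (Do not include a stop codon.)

Glu: 2 codons.
Gly: 4 codons.
Met: 1 codon.
Ala: 4 codons.
Gln: 2 codons.
Glu: 2 codons.
Leu: 6 codons.
2 × 4 × 1 × 4 × 2 × 2 × 6 = 768.

768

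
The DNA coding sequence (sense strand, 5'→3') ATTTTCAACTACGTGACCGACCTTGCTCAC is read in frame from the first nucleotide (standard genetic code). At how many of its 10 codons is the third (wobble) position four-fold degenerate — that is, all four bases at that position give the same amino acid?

Codon 1 ATT (Ile): third position 3-fold.
Codon 2 TTC (Phe): third position 2-fold.
Codon 3 AAC (Asn): third position 2-fold.
Codon 4 TAC (Tyr): third position 2-fold.
Codon 5 GTG (Val): third position 4-fold.
Codon 6 ACC (Thr): third position 4-fold.
Codon 7 GAC (Asp): third position 2-fold.
Codon 8 CTT (Leu): third position 4-fold.
Codon 9 GCT (Ala): third position 4-fold.
Codon 10 CAC (His): third position 2-fold.
Four-fold degenerate third positions: 4.

4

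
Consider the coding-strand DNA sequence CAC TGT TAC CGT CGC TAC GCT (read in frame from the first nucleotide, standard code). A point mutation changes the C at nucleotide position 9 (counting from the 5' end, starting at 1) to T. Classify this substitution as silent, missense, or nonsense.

silent

Position 9 falls in codon 3: TAC → Tyr.
After the substitution the codon is TAT → Tyr.
Both encode Tyr, so the change is synonymous.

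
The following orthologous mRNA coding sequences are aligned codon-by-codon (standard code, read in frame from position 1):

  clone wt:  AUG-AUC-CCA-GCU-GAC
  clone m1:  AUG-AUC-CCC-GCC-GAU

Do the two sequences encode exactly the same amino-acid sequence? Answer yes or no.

yes

Codon 1: AUG Met / AUG Met — identical.
Codon 2: AUC Ile / AUC Ile — identical.
Codon 3: CCA Pro / CCC Pro — synonymous.
Codon 4: GCU Ala / GCC Ala — synonymous.
Codon 5: GAC Asp / GAU Asp — synonymous.
Nonsynonymous differences: 0 → same protein.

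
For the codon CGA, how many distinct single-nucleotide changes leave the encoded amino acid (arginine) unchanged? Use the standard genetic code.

4

Position 1: AGA → 1 synonymous.
Position 2: none → 0 synonymous.
Position 3: CGU, CGC, CGG → 3 synonymous.
Total: 1 + 0 + 3 = 4.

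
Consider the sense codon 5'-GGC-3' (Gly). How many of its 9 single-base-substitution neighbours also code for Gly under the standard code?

Position 1: none → 0 synonymous.
Position 2: none → 0 synonymous.
Position 3: GGU, GGA, GGG → 3 synonymous.
Total: 0 + 0 + 3 = 3.

3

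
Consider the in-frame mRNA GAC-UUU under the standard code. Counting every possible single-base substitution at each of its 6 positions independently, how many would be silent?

2

Codon 1 (GAC, Asp): 1 synonymous substitution.
Codon 2 (UUU, Phe): 1 synonymous substitution.
Total: 1 + 1 = 2.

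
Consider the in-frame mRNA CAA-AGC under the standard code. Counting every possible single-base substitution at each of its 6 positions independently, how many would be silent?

Codon 1 (CAA, Gln): 1 synonymous substitution.
Codon 2 (AGC, Ser): 1 synonymous substitution.
Total: 1 + 1 = 2.

2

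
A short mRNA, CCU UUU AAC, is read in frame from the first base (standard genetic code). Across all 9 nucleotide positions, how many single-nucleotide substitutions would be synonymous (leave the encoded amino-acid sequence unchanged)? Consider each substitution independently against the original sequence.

Codon 1 (CCU, Pro): 3 synonymous substitutions.
Codon 2 (UUU, Phe): 1 synonymous substitution.
Codon 3 (AAC, Asn): 1 synonymous substitution.
Total: 3 + 1 + 1 = 5.

5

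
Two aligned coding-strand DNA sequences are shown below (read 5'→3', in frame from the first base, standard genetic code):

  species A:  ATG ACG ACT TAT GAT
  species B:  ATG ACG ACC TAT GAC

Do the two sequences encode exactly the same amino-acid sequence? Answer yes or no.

Codon 1: ATG Met / ATG Met — identical.
Codon 2: ACG Thr / ACG Thr — identical.
Codon 3: ACT Thr / ACC Thr — synonymous.
Codon 4: TAT Tyr / TAT Tyr — identical.
Codon 5: GAT Asp / GAC Asp — synonymous.
Nonsynonymous differences: 0 → same protein.

yes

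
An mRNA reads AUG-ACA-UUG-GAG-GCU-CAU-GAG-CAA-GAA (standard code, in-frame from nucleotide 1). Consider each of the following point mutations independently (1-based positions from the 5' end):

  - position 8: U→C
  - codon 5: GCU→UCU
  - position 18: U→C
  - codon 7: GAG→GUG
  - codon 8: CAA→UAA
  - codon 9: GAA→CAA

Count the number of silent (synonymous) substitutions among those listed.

Codon 3: UUG (Leu) → UCG (Ser) — missense.
Codon 5: GCU (Ala) → UCU (Ser) — missense.
Codon 6: CAU (His) → CAC (His) — synonymous.
Codon 7: GAG (Glu) → GUG (Val) — missense.
Codon 8: CAA (Gln) → UAA (Stop) — nonsense.
Codon 9: GAA (Glu) → CAA (Gln) — missense.
Synonymous: 1 of 6.

1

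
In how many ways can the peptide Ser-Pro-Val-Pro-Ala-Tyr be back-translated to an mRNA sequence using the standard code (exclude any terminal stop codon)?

3072

Ser: 6 codons.
Pro: 4 codons.
Val: 4 codons.
Pro: 4 codons.
Ala: 4 codons.
Tyr: 2 codons.
6 × 4 × 4 × 4 × 4 × 2 = 3072.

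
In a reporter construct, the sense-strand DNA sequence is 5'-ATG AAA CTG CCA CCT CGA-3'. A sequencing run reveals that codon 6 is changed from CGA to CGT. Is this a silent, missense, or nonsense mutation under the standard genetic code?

silent

Position 18 falls in codon 6: CGA → Arg.
After the substitution the codon is CGT → Arg.
Both encode Arg, so the change is synonymous.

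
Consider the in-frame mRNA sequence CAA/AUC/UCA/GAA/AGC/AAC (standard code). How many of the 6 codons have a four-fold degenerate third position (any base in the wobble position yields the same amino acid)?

1

Codon 1 CAA (Gln): third position 2-fold.
Codon 2 AUC (Ile): third position 3-fold.
Codon 3 UCA (Ser): third position 4-fold.
Codon 4 GAA (Glu): third position 2-fold.
Codon 5 AGC (Ser): third position 2-fold.
Codon 6 AAC (Asn): third position 2-fold.
Four-fold degenerate third positions: 1.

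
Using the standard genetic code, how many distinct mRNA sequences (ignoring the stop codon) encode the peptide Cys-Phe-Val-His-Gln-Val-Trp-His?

Cys: 2 codons.
Phe: 2 codons.
Val: 4 codons.
His: 2 codons.
Gln: 2 codons.
Val: 4 codons.
Trp: 1 codon.
His: 2 codons.
2 × 2 × 4 × 2 × 2 × 4 × 1 × 2 = 512.

512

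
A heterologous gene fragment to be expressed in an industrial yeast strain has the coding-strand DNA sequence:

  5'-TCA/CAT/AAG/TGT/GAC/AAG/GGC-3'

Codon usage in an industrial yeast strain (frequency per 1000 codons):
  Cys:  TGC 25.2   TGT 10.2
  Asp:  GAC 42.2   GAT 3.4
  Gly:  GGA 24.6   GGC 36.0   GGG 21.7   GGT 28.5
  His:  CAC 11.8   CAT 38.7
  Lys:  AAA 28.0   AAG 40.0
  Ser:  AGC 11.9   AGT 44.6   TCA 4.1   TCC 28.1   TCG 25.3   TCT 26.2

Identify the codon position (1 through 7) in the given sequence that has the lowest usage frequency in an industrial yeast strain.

1

Codon 1 TCA (Ser): 4.1 per 1000.
Codon 2 CAT (His): 38.7 per 1000.
Codon 3 AAG (Lys): 40.0 per 1000.
Codon 4 TGT (Cys): 10.2 per 1000.
Codon 5 GAC (Asp): 42.2 per 1000.
Codon 6 AAG (Lys): 40.0 per 1000.
Codon 7 GGC (Gly): 36.0 per 1000.
Lowest frequency is 4.1 at codon 1.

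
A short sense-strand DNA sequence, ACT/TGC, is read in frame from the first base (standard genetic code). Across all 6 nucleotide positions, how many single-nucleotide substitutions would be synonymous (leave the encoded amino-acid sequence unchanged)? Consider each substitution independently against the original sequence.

Codon 1 (ACT, Thr): 3 synonymous substitutions.
Codon 2 (TGC, Cys): 1 synonymous substitution.
Total: 3 + 1 = 4.

4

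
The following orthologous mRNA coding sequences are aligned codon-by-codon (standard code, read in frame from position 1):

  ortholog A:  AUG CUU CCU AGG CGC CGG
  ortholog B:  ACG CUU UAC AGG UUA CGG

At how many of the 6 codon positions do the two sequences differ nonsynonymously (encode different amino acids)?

Codon 1: AUG Met / ACG Thr — nonsynonymous.
Codon 2: CUU Leu / CUU Leu — identical.
Codon 3: CCU Pro / UAC Tyr — nonsynonymous.
Codon 4: AGG Arg / AGG Arg — identical.
Codon 5: CGC Arg / UUA Leu — nonsynonymous.
Codon 6: CGG Arg / CGG Arg — identical.
Nonsynonymous differences: 3.

3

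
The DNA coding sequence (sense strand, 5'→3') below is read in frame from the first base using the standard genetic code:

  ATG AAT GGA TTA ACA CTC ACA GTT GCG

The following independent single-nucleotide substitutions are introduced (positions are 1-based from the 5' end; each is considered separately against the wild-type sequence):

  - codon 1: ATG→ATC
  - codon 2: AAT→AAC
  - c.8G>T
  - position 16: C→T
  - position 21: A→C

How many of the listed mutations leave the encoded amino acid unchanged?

Codon 1: ATG (Met) → ATC (Ile) — missense.
Codon 2: AAT (Asn) → AAC (Asn) — synonymous.
Codon 3: GGA (Gly) → GTA (Val) — missense.
Codon 6: CTC (Leu) → TTC (Phe) — missense.
Codon 7: ACA (Thr) → ACC (Thr) — synonymous.
Synonymous: 2 of 5.

2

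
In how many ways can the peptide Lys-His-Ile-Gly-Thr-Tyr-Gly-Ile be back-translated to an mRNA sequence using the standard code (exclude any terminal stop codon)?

Lys: 2 codons.
His: 2 codons.
Ile: 3 codons.
Gly: 4 codons.
Thr: 4 codons.
Tyr: 2 codons.
Gly: 4 codons.
Ile: 3 codons.
2 × 2 × 3 × 4 × 4 × 2 × 4 × 3 = 4608.

4608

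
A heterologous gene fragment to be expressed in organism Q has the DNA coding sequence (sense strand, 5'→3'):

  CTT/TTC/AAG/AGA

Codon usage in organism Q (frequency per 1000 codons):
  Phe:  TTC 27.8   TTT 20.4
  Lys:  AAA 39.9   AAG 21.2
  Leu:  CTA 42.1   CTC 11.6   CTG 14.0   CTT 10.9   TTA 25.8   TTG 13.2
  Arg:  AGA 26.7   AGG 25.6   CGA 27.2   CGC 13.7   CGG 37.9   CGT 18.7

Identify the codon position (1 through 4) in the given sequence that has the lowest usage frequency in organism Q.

Codon 1 CTT (Leu): 10.9 per 1000.
Codon 2 TTC (Phe): 27.8 per 1000.
Codon 3 AAG (Lys): 21.2 per 1000.
Codon 4 AGA (Arg): 26.7 per 1000.
Lowest frequency is 10.9 at codon 1.

1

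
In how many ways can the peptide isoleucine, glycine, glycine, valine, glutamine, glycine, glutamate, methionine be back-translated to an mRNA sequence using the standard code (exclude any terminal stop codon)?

3072

Ile: 3 codons.
Gly: 4 codons.
Gly: 4 codons.
Val: 4 codons.
Gln: 2 codons.
Gly: 4 codons.
Glu: 2 codons.
Met: 1 codon.
3 × 4 × 4 × 4 × 2 × 4 × 2 × 1 = 3072.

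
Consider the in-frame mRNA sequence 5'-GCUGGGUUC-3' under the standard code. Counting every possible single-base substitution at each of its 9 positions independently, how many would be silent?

Codon 1 (GCU, Ala): 3 synonymous substitutions.
Codon 2 (GGG, Gly): 3 synonymous substitutions.
Codon 3 (UUC, Phe): 1 synonymous substitution.
Total: 3 + 3 + 1 = 7.

7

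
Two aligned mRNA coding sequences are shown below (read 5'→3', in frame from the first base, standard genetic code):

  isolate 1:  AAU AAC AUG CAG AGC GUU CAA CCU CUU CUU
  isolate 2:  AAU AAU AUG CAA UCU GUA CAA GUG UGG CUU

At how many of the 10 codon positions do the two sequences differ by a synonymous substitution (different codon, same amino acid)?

4

Codon 1: AAU Asn / AAU Asn — identical.
Codon 2: AAC Asn / AAU Asn — synonymous.
Codon 3: AUG Met / AUG Met — identical.
Codon 4: CAG Gln / CAA Gln — synonymous.
Codon 5: AGC Ser / UCU Ser — synonymous.
Codon 6: GUU Val / GUA Val — synonymous.
Codon 7: CAA Gln / CAA Gln — identical.
Codon 8: CCU Pro / GUG Val — nonsynonymous.
Codon 9: CUU Leu / UGG Trp — nonsynonymous.
Codon 10: CUU Leu / CUU Leu — identical.
Synonymous differences: 4.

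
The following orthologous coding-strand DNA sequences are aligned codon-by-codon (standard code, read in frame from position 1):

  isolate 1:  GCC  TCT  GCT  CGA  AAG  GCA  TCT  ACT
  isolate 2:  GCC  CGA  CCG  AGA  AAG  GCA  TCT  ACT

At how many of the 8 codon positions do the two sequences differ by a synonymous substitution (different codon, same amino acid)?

Codon 1: GCC Ala / GCC Ala — identical.
Codon 2: TCT Ser / CGA Arg — nonsynonymous.
Codon 3: GCT Ala / CCG Pro — nonsynonymous.
Codon 4: CGA Arg / AGA Arg — synonymous.
Codon 5: AAG Lys / AAG Lys — identical.
Codon 6: GCA Ala / GCA Ala — identical.
Codon 7: TCT Ser / TCT Ser — identical.
Codon 8: ACT Thr / ACT Thr — identical.
Synonymous differences: 1.

1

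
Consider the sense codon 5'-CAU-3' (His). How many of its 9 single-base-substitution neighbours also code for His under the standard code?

1

Position 1: none → 0 synonymous.
Position 2: none → 0 synonymous.
Position 3: CAC → 1 synonymous.
Total: 0 + 0 + 1 = 1.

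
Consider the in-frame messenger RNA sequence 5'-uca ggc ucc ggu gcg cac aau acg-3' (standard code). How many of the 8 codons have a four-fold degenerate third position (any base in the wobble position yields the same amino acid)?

6

Codon 1 UCA (Ser): third position 4-fold.
Codon 2 GGC (Gly): third position 4-fold.
Codon 3 UCC (Ser): third position 4-fold.
Codon 4 GGU (Gly): third position 4-fold.
Codon 5 GCG (Ala): third position 4-fold.
Codon 6 CAC (His): third position 2-fold.
Codon 7 AAU (Asn): third position 2-fold.
Codon 8 ACG (Thr): third position 4-fold.
Four-fold degenerate third positions: 6.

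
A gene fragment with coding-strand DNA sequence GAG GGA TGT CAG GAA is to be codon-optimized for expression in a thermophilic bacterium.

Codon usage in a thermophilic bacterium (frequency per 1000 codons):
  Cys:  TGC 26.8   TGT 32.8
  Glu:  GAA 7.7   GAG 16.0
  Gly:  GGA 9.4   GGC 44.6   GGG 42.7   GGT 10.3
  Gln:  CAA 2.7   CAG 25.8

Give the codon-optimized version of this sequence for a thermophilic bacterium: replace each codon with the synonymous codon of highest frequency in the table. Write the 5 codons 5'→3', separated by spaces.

Codon 1 (Glu): best is GAG at 16.0.
Codon 2 (Gly): best is GGC at 44.6.
Codon 3 (Cys): best is TGT at 32.8.
Codon 4 (Gln): best is CAG at 25.8.
Codon 5 (Glu): best is GAG at 16.0.

GAG GGC TGT CAG GAG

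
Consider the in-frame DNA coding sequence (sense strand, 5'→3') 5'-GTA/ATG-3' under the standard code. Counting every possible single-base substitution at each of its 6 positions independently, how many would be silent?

Codon 1 (GTA, Val): 3 synonymous substitutions.
Codon 2 (ATG, Met): 0 synonymous substitutions.
Total: 3 + 0 = 3.

3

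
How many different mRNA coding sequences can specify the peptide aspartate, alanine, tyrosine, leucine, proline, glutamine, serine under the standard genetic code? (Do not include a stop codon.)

Asp: 2 codons.
Ala: 4 codons.
Tyr: 2 codons.
Leu: 6 codons.
Pro: 4 codons.
Gln: 2 codons.
Ser: 6 codons.
2 × 4 × 2 × 6 × 4 × 2 × 6 = 4608.

4608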